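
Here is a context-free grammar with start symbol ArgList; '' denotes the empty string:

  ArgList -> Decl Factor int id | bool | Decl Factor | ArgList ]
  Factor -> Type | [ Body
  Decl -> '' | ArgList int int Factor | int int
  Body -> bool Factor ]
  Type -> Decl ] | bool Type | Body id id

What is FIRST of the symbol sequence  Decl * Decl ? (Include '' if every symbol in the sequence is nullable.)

{ *, [, ], bool, int }

Add FIRST(Decl)\{''} = { [, ], bool, int }; Decl is nullable, continue.
* is a terminal; add {*} and stop.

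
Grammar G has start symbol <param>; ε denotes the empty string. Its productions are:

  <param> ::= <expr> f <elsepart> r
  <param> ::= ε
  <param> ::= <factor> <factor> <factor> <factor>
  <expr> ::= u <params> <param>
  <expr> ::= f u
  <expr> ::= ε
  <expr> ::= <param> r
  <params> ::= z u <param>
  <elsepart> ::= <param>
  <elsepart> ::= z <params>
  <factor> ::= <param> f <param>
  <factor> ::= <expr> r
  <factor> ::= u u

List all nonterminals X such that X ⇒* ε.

{ <elsepart>, <expr>, <param> }

Directly nullable (have an ε-production): <param>, <expr>.
<elsepart> ::= <param> with every symbol nullable, so <elsepart> is nullable.
No other nonterminal has a production whose RHS symbols are all nullable.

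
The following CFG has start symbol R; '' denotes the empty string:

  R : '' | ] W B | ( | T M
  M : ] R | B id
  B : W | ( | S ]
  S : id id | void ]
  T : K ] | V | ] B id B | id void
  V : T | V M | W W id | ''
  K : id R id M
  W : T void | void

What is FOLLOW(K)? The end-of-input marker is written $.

In T : K ]: add FIRST(]) = { ] }.
Union: FOLLOW(K) = { ] }.

{ ] }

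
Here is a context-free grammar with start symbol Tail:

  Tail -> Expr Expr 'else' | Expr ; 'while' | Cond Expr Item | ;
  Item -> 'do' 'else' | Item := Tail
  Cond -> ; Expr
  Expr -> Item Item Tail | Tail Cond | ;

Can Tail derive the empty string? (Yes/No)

No

No nonterminal in this grammar is nullable.
No production of Tail has an RHS whose symbols are all nullable, so Tail is not nullable.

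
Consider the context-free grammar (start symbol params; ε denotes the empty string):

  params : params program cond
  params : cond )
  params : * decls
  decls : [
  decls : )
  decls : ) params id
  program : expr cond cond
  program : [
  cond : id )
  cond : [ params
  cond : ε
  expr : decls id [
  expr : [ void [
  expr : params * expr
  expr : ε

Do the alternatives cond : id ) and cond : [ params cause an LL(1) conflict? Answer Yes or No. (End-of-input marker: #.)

FIRST(id )) = { id } and FIRST([ params) = { [ }.
The FIRST sets are disjoint and neither alternative is nullable — no conflict.

No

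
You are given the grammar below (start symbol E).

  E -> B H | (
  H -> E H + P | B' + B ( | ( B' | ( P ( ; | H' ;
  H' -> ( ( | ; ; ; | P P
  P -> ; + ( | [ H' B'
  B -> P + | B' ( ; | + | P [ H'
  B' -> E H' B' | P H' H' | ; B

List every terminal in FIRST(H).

{ (, +, ;, [ }

From H -> E H + P: add FIRST(E) = { (, +, ;, [ }.
From H -> B' + B (: add FIRST(B') = { (, +, ;, [ }.
H -> ( B' contributes {(}.
H -> ( P ( ; contributes {(}.
From H -> H' ;: add FIRST(H') = { (, ;, [ }.
Union: FIRST(H) = { (, +, ;, [ }.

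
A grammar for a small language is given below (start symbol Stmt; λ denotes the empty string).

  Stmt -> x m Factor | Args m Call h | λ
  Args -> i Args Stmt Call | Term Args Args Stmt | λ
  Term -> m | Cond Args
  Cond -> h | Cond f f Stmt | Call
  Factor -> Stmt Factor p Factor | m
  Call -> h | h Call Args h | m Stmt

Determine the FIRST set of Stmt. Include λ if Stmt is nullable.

{ h, i, m, x, λ }

Stmt -> x m Factor contributes {x}.
From Stmt -> Args m Call h: Args nullable, take FIRST(Args) ∪ {m} = { h, i, m }.
Stmt -> λ contributes λ.
Union: FIRST(Stmt) = { h, i, m, x, λ }.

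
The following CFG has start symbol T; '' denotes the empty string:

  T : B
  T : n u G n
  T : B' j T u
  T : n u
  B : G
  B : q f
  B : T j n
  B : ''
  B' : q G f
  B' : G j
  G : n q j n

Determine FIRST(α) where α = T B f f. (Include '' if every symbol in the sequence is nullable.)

Add FIRST(T)\{''} = { j, n, q }; T is nullable, continue.
Add FIRST(B)\{''} = { j, n, q }; B is nullable, continue.
f is a terminal; add {f} and stop.

{ f, j, n, q }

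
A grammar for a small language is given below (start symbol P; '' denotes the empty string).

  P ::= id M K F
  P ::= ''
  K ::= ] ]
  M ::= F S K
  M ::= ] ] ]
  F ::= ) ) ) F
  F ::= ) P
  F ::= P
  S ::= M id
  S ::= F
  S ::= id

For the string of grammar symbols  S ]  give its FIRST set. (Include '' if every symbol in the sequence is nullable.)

{ ), ], id }

Add FIRST(S)\{''} = { ), ], id }; S is nullable, continue.
] is a terminal; add {]} and stop.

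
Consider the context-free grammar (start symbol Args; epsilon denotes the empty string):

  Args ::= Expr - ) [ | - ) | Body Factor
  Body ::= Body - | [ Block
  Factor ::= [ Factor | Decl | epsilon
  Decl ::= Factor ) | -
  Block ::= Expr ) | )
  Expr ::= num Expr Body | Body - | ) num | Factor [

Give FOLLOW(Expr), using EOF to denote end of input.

{ ), -, [ }

In Args ::= Expr - ) [: add FIRST(- ) [) = { - }.
In Block ::= Expr ): add FIRST()) = { ) }.
In Expr ::= num Expr Body: add FIRST(Body) = { [ }.
Union: FOLLOW(Expr) = { ), -, [ }.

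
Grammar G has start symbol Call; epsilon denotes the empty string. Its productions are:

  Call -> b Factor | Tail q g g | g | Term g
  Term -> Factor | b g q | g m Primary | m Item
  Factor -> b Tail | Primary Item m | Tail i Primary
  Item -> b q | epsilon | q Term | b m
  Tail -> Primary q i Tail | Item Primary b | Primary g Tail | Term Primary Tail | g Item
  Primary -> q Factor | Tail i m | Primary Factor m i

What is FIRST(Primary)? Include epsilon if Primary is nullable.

{ b, g, m, q }

Primary -> q Factor contributes {q}.
From Primary -> Tail i m: add FIRST(Tail) = { b, g, m, q }.
From Primary -> Primary Factor m i: add FIRST(Primary) = { b, g, m, q }.
Union: FIRST(Primary) = { b, g, m, q }.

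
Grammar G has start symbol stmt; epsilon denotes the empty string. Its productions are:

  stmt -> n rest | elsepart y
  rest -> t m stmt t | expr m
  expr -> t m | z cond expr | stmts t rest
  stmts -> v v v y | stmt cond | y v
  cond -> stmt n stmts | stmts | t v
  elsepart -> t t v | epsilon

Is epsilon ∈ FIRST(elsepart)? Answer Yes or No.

elsepart has an epsilon-production, so elsepart ⇒ epsilon.

Yes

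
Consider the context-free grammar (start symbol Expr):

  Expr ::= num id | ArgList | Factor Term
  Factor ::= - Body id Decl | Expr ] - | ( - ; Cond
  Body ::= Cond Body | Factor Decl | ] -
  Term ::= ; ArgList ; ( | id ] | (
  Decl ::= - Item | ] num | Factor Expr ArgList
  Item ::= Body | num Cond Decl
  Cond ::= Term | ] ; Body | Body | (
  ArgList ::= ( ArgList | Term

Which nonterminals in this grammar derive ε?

{ } (none)

No nonterminal has an empty production or an RHS whose symbols are all nullable.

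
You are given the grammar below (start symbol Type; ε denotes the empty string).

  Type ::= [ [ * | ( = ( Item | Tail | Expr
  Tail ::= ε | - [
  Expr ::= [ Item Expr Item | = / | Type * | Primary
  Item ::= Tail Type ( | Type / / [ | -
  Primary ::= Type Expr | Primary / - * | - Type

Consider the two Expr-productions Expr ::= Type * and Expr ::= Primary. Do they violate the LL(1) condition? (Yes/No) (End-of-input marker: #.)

Yes

FIRST(Type *) = { (, *, -, =, [ } and FIRST(Primary) = { (, *, -, =, [ }.
Both contain (, so the two alternatives are not disjoint — LL(1) conflict.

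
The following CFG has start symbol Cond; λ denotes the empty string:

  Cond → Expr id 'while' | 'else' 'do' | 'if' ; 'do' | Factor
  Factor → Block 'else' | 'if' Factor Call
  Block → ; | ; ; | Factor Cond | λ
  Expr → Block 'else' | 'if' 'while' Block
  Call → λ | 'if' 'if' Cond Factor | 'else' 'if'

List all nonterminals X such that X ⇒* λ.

{ Block, Call }

Directly nullable (have an λ-production): Block, Call.
No other nonterminal has a production whose RHS symbols are all nullable.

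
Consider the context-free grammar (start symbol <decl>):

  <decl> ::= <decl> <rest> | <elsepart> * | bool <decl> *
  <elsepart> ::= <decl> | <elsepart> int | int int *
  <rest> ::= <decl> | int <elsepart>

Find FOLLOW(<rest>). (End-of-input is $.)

{ $, *, bool, int }

In <decl> ::= <decl> <rest>: <rest> is at the end, add FOLLOW(<decl>) = { $, *, bool, int }.
Union: FOLLOW(<rest>) = { $, *, bool, int }.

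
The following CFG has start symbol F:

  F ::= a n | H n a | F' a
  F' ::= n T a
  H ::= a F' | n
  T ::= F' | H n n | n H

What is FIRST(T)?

{ a, n }

From T ::= F': add FIRST(F') = { n }.
From T ::= H n n: add FIRST(H) = { a, n }.
T ::= n H contributes {n}.
Union: FIRST(T) = { a, n }.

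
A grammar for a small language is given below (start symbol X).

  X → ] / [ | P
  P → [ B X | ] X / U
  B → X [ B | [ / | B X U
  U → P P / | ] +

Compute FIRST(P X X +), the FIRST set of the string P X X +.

{ [, ] }

Add FIRST(P) = { [, ] }; P is not nullable, stop.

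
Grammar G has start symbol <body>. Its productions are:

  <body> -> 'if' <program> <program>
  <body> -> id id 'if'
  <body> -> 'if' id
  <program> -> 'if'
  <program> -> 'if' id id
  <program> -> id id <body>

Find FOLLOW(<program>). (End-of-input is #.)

{ #, 'if', id }

In <body> -> 'if' <program> <program>: add FIRST(<program>) = { 'if', id }.
In <body> -> 'if' <program> <program>: <program> is at the end, add FOLLOW(<body>) = { #, 'if', id }.
Union: FOLLOW(<program>) = { #, 'if', id }.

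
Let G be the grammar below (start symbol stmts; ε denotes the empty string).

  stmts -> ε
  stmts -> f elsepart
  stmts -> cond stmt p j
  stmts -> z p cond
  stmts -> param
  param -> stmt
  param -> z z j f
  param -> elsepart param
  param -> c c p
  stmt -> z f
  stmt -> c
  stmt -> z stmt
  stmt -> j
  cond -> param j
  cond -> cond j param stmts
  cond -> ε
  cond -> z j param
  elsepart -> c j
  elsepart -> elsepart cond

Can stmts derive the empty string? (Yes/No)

Yes

stmts has an ε-production, so stmts ⇒ ε.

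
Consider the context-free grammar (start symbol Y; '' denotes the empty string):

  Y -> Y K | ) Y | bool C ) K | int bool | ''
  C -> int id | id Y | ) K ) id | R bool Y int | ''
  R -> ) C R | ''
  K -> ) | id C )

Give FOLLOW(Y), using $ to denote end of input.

{ $, ), bool, id, int }

Y is the start symbol, so $ ∈ FOLLOW(Y).
In Y -> Y K: add FIRST(K) = { ), id }.
In Y -> ) Y: Y is at the end, add FOLLOW(Y) = { $, ), bool, id, int }.
In C -> id Y: Y is at the end, add FOLLOW(C) = { ), bool }.
In C -> R bool Y int: add FIRST(int) = { int }.
Union: FOLLOW(Y) = { $, ), bool, id, int }.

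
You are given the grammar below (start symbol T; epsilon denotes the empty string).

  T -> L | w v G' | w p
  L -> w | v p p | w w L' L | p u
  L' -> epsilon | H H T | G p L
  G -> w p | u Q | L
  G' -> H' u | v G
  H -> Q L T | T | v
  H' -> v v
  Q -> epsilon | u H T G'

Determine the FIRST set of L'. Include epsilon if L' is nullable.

{ p, u, v, w, epsilon }

L' -> epsilon contributes epsilon.
From L' -> H H T: add FIRST(H) = { p, u, v, w }.
From L' -> G p L: add FIRST(G) = { p, u, v, w }.
Union: FIRST(L') = { p, u, v, w, epsilon }.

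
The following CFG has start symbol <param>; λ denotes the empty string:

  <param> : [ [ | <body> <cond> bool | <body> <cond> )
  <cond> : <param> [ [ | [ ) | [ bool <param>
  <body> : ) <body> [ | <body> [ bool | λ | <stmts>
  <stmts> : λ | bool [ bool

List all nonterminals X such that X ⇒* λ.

{ <body>, <stmts> }

Directly nullable (have an λ-production): <body>, <stmts>.
No other nonterminal has a production whose RHS symbols are all nullable.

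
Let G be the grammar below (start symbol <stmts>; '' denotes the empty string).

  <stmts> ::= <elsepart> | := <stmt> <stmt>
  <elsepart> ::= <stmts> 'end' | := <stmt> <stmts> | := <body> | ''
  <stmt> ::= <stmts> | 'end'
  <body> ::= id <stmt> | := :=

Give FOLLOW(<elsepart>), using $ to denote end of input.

{ $, 'end', := }

In <stmts> ::= <elsepart>: <elsepart> is at the end, add FOLLOW(<stmts>) = { $, 'end', := }.
Union: FOLLOW(<elsepart>) = { $, 'end', := }.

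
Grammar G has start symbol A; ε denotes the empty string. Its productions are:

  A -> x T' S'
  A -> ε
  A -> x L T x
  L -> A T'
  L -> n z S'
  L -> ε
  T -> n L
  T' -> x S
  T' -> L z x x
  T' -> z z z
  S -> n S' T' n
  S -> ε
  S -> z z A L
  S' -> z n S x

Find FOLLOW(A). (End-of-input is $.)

A is the start symbol, so $ ∈ FOLLOW(A).
In L -> A T': add FIRST(T') = { n, x, z }.
In S -> z z A L: add FIRST(L)\{ε} = { n, x, z }.
  Since L is nullable, also add FOLLOW(S) = { n, x, z }.
Union: FOLLOW(A) = { $, n, x, z }.

{ $, n, x, z }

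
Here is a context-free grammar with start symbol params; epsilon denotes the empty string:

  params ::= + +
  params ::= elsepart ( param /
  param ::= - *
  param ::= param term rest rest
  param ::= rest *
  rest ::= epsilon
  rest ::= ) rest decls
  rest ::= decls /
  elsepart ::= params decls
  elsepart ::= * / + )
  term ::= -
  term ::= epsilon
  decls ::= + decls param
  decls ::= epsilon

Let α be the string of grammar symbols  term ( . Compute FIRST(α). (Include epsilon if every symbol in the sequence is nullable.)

Add FIRST(term)\{epsilon} = { - }; term is nullable, continue.
( is a terminal; add {(} and stop.

{ (, - }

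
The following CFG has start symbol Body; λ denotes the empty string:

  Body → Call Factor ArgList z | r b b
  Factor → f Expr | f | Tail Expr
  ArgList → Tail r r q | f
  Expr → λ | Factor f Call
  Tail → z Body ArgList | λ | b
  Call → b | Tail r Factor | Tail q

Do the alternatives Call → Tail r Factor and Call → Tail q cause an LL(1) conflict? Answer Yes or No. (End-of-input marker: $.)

FIRST(Tail r Factor) = { b, r, z } and FIRST(Tail q) = { b, q, z }.
Both contain b, so the two alternatives are not disjoint — LL(1) conflict.

Yes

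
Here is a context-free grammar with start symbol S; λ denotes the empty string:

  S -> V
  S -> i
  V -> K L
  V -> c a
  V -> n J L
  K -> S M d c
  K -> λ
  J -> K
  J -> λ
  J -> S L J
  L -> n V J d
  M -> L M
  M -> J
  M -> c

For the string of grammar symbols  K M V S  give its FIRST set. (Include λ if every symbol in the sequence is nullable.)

{ c, i, n }

Add FIRST(K)\{λ} = { c, i, n }; K is nullable, continue.
Add FIRST(M)\{λ} = { c, i, n }; M is nullable, continue.
Add FIRST(V) = { c, i, n }; V is not nullable, stop.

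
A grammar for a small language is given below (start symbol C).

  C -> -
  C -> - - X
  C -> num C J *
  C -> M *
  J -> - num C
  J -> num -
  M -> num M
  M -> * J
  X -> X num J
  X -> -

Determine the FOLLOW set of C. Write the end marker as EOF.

{ EOF, *, -, num }

C is the start symbol, so EOF ∈ FOLLOW(C).
In C -> num C J *: add FIRST(J *) = { -, num }.
In J -> - num C: C is at the end, add FOLLOW(J) = { EOF, *, -, num }.
Union: FOLLOW(C) = { EOF, *, -, num }.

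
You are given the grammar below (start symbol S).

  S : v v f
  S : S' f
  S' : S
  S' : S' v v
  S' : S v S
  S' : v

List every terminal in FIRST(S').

{ v }

From S' : S: add FIRST(S) = { v }.
From S' : S' v v: add FIRST(S') = { v }.
From S' : S v S: add FIRST(S) = { v }.
S' : v contributes {v}.
Union: FIRST(S') = { v }.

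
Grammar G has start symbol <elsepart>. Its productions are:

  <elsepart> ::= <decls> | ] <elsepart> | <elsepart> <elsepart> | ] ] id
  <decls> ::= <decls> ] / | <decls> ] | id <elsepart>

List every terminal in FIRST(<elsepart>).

{ ], id }

From <elsepart> ::= <decls>: add FIRST(<decls>) = { id }.
<elsepart> ::= ] <elsepart> contributes {]}.
From <elsepart> ::= <elsepart> <elsepart>: add FIRST(<elsepart>) = { ], id }.
<elsepart> ::= ] ] id contributes {]}.
Union: FIRST(<elsepart>) = { ], id }.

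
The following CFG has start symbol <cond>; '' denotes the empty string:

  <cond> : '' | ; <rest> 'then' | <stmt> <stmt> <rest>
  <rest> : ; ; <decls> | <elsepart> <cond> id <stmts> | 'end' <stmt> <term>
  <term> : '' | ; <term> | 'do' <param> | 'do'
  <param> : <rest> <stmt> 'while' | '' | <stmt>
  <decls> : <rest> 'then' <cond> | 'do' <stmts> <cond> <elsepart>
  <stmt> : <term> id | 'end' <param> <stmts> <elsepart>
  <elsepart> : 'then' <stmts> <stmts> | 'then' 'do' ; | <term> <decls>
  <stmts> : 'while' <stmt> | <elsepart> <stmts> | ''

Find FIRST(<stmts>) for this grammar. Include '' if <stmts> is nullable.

<stmts> : 'while' <stmt> contributes {'while'}.
From <stmts> : <elsepart> <stmts>: add FIRST(<elsepart>) = { 'do', 'end', 'then', ; }.
<stmts> : '' contributes ''.
Union: FIRST(<stmts>) = { 'do', 'end', 'then', 'while', ;, '' }.

{ 'do', 'end', 'then', 'while', ;, '' }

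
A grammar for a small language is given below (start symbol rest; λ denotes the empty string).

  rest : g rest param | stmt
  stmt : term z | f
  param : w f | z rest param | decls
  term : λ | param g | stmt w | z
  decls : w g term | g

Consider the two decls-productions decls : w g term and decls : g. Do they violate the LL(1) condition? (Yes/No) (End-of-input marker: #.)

FIRST(w g term) = { w } and FIRST(g) = { g }.
The FIRST sets are disjoint and neither alternative is nullable — no conflict.

No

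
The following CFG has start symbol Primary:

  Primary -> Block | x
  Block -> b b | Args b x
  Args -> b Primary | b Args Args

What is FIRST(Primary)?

{ b, x }

From Primary -> Block: add FIRST(Block) = { b }.
Primary -> x contributes {x}.
Union: FIRST(Primary) = { b, x }.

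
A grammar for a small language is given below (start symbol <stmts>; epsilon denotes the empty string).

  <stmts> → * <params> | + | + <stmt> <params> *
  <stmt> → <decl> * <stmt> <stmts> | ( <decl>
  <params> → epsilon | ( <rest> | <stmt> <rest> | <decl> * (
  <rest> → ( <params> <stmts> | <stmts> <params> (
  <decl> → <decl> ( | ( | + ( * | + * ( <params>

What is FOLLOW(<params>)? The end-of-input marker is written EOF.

In <stmts> → * <params>: <params> is at the end, add FOLLOW(<stmts>) = { EOF, (, *, + }.
In <stmts> → + <stmt> <params> *: add FIRST(*) = { * }.
In <rest> → ( <params> <stmts>: add FIRST(<stmts>) = { *, + }.
In <rest> → <stmts> <params> (: add FIRST(() = { ( }.
In <decl> → + * ( <params>: <params> is at the end, add FOLLOW(<decl>) = { (, *, + }.
Union: FOLLOW(<params>) = { EOF, (, *, + }.

{ EOF, (, *, + }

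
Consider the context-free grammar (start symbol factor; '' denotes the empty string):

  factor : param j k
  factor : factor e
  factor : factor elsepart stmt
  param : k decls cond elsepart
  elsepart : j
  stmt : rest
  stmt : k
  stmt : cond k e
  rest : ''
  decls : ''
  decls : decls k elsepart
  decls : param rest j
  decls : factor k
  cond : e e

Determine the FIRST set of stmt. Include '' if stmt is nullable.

{ e, k, '' }

From stmt : rest: add FIRST(rest) = { '' } (including '' since rest is nullable).
stmt : k contributes {k}.
From stmt : cond k e: add FIRST(cond) = { e }.
Union: FIRST(stmt) = { e, k, '' }.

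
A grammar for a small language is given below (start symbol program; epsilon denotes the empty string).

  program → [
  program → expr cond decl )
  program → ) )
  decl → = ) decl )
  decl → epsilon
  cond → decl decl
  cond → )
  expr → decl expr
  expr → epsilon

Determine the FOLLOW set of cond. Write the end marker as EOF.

In program → expr cond decl ): add FIRST(decl )) = { ), = }.
Union: FOLLOW(cond) = { ), = }.

{ ), = }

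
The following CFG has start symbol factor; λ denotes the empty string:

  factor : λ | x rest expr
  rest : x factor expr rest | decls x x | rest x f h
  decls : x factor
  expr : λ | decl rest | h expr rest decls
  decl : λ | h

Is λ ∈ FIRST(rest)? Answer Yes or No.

No

Nullable nonterminals: decl, expr, factor.
No production of rest has an RHS whose symbols are all nullable, so rest is not nullable.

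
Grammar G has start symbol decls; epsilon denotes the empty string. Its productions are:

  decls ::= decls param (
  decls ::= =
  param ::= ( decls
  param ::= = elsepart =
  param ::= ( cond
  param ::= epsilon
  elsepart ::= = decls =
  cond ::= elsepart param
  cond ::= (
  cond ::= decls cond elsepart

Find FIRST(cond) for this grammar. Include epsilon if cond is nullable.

{ (, = }

From cond ::= elsepart param: add FIRST(elsepart) = { = }.
cond ::= ( contributes {(}.
From cond ::= decls cond elsepart: add FIRST(decls) = { = }.
Union: FIRST(cond) = { (, = }.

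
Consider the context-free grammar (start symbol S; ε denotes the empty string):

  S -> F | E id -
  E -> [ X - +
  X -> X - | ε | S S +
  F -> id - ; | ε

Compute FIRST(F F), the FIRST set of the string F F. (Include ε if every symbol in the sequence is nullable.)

{ id, ε }

Add FIRST(F)\{ε} = { id }; F is nullable, continue.
Add FIRST(F)\{ε} = { id }; F is nullable, continue.
Every symbol is nullable, so include ε.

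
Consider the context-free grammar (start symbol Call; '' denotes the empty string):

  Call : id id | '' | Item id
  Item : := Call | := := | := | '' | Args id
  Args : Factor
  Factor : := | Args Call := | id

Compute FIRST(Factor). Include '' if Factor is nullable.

Factor : := contributes {:=}.
From Factor : Args Call :=: add FIRST(Args) = { :=, id }.
Factor : id contributes {id}.
Union: FIRST(Factor) = { :=, id }.

{ :=, id }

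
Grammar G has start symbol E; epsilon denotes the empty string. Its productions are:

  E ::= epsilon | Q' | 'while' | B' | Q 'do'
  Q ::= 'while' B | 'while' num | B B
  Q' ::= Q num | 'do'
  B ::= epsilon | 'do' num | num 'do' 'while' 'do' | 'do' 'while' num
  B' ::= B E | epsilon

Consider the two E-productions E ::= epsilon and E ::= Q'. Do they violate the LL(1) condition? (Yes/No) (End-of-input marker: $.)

FIRST(epsilon) = { epsilon } and FIRST(Q') = { 'do', 'while', num }.
The first is nullable but FOLLOW(E) = { $ } is disjoint from FIRST of the second.

No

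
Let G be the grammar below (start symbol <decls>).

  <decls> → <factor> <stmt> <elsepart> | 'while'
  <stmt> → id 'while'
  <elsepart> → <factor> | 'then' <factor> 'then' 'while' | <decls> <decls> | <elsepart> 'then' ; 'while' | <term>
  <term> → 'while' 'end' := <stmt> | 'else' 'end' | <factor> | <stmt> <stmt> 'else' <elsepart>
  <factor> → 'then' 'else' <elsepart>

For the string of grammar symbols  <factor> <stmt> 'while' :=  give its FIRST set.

{ 'then' }

Add FIRST(<factor>) = { 'then' }; <factor> is not nullable, stop.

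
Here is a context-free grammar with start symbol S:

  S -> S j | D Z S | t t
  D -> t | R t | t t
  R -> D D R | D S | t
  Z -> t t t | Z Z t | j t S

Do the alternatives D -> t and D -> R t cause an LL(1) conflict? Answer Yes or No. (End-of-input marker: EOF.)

FIRST(t) = { t } and FIRST(R t) = { t }.
Both contain t, so the two alternatives are not disjoint — LL(1) conflict.

Yes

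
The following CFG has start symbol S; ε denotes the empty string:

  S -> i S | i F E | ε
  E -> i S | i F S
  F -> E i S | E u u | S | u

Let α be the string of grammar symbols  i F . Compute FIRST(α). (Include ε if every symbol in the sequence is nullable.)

{ i }

i is a terminal; add {i} and stop.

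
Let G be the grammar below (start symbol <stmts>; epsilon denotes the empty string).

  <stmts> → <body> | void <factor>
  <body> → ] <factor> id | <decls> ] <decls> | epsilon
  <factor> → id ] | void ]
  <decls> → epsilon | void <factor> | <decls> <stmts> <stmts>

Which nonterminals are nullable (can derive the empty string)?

{ <body>, <decls>, <stmts> }

Directly nullable (have an epsilon-production): <body>, <decls>.
<stmts> → <body> with every symbol nullable, so <stmts> is nullable.
No other nonterminal has a production whose RHS symbols are all nullable.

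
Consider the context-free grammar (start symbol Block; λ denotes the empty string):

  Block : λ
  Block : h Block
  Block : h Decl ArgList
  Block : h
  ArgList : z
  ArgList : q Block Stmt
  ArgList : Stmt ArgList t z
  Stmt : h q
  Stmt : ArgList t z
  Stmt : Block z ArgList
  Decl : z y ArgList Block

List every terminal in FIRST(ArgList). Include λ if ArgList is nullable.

{ h, q, z }

ArgList : z contributes {z}.
ArgList : q Block Stmt contributes {q}.
From ArgList : Stmt ArgList t z: add FIRST(Stmt) = { h, q, z }.
Union: FIRST(ArgList) = { h, q, z }.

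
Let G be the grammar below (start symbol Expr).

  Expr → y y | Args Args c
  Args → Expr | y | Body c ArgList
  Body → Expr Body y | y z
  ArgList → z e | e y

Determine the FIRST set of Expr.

{ y }

Expr → y y contributes {y}.
From Expr → Args Args c: add FIRST(Args) = { y }.
Union: FIRST(Expr) = { y }.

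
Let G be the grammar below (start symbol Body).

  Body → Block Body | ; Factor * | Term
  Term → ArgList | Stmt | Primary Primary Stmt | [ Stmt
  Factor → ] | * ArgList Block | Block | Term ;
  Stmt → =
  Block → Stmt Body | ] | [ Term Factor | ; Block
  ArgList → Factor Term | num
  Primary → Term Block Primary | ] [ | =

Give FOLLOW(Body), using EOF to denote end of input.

Body is the start symbol, so EOF ∈ FOLLOW(Body).
In Body → Block Body: Body is at the end, add FOLLOW(Body) = { EOF, *, ;, =, [, ], num }.
In Block → Stmt Body: Body is at the end, add FOLLOW(Block) = { *, ;, =, [, ], num }.
Union: FOLLOW(Body) = { EOF, *, ;, =, [, ], num }.

{ EOF, *, ;, =, [, ], num }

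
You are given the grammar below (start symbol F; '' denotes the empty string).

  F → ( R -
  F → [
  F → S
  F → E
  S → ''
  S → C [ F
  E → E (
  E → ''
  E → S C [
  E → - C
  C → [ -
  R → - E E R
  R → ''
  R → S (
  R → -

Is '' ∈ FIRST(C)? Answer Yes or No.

No

Nullable nonterminals: E, F, R, S.
No production of C has an RHS whose symbols are all nullable, so C is not nullable.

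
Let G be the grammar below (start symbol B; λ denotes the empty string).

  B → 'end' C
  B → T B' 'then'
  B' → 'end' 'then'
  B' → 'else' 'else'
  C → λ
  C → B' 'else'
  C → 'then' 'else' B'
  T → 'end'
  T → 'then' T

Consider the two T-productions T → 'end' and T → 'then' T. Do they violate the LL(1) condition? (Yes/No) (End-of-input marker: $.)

No

FIRST('end') = { 'end' } and FIRST('then' T) = { 'then' }.
The FIRST sets are disjoint and neither alternative is nullable — no conflict.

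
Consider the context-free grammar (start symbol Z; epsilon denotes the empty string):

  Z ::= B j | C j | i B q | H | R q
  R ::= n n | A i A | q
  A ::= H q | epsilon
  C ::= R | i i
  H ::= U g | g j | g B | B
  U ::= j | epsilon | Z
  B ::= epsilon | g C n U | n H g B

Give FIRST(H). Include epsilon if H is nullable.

From H ::= U g: U nullable, take FIRST(U) ∪ {g} = { g, i, j, n, q }.
H ::= g j contributes {g}.
H ::= g B contributes {g}.
From H ::= B: add FIRST(B) = { g, n, epsilon } (including epsilon since B is nullable).
Union: FIRST(H) = { g, i, j, n, q, epsilon }.

{ g, i, j, n, q, epsilon }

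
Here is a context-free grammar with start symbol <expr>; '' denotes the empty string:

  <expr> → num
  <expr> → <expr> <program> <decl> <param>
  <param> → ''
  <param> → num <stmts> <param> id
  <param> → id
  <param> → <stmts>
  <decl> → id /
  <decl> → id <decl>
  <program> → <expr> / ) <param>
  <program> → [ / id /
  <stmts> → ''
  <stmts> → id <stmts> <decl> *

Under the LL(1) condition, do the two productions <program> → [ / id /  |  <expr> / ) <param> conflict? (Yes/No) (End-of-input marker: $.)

FIRST([ / id /) = { [ } and FIRST(<expr> / ) <param>) = { num }.
The FIRST sets are disjoint and neither alternative is nullable — no conflict.

No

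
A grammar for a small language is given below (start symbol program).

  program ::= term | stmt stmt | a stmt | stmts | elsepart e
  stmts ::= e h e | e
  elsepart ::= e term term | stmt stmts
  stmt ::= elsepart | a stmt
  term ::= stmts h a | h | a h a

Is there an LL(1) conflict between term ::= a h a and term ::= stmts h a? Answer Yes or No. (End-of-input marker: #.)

FIRST(a h a) = { a } and FIRST(stmts h a) = { e }.
The FIRST sets are disjoint and neither alternative is nullable — no conflict.

No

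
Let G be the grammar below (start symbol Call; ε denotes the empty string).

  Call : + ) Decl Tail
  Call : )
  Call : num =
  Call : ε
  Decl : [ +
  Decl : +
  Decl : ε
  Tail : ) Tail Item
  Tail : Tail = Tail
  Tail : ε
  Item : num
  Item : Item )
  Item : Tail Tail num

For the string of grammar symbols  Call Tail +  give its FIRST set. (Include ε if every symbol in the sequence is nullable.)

{ ), +, =, num }

Add FIRST(Call)\{ε} = { ), +, num }; Call is nullable, continue.
Add FIRST(Tail)\{ε} = { ), = }; Tail is nullable, continue.
+ is a terminal; add {+} and stop.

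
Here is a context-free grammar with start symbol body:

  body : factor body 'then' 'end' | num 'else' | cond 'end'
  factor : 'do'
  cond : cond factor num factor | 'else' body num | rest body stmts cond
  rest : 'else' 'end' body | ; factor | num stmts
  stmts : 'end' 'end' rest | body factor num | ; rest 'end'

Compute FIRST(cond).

{ 'else', ;, num }

From cond : cond factor num factor: add FIRST(cond) = { 'else', ;, num }.
cond : 'else' body num contributes {'else'}.
From cond : rest body stmts cond: add FIRST(rest) = { 'else', ;, num }.
Union: FIRST(cond) = { 'else', ;, num }.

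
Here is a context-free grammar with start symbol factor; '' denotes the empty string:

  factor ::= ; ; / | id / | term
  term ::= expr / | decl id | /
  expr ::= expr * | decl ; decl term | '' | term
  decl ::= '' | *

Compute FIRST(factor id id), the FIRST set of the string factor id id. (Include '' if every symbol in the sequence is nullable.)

{ *, /, ;, id }

Add FIRST(factor) = { *, /, ;, id }; factor is not nullable, stop.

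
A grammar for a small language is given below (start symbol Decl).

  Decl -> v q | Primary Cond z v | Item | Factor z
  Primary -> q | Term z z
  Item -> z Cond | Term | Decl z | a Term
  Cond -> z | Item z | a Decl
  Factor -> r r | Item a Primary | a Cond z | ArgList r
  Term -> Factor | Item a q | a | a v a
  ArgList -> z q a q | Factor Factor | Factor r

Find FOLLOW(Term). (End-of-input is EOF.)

In Primary -> Term z z: add FIRST(z z) = { z }.
In Item -> Term: Term is at the end, add FOLLOW(Item) = { EOF, a, z }.
In Item -> a Term: Term is at the end, add FOLLOW(Item) = { EOF, a, z }.
Union: FOLLOW(Term) = { EOF, a, z }.

{ EOF, a, z }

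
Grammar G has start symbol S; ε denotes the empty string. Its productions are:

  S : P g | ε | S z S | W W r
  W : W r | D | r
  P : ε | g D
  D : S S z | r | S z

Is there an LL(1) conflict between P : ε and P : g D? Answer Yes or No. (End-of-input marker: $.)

Yes

FIRST(ε) = { ε } and FIRST(g D) = { g }.
The first alternative is nullable and FOLLOW(P) = { g } shares g with FIRST of the second — conflict.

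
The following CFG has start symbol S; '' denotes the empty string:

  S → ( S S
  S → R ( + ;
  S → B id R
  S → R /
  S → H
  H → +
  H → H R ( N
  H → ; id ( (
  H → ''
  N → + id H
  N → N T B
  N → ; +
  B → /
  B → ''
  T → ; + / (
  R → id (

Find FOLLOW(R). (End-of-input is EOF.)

In S → R ( + ;: add FIRST(( + ;) = { ( }.
In S → B id R: R is at the end, add FOLLOW(S) = { EOF, (, +, /, ;, id }.
In S → R /: add FIRST(/) = { / }.
In H → H R ( N: add FIRST(( N) = { ( }.
Union: FOLLOW(R) = { EOF, (, +, /, ;, id }.

{ EOF, (, +, /, ;, id }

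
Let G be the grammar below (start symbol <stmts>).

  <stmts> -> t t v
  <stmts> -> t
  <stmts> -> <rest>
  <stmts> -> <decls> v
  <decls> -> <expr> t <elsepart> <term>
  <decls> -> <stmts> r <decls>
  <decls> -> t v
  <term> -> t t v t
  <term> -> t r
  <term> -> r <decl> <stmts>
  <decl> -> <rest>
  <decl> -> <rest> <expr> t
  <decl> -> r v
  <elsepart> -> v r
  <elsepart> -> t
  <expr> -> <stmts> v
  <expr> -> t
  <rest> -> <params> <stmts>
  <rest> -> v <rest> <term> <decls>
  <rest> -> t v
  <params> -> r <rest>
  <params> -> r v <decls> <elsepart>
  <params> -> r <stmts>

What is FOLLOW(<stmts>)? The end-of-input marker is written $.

<stmts> is the start symbol, so $ ∈ FOLLOW(<stmts>).
In <decls> -> <stmts> r <decls>: add FIRST(r <decls>) = { r }.
In <term> -> r <decl> <stmts>: <stmts> is at the end, add FOLLOW(<term>) = { $, r, t, v }.
In <expr> -> <stmts> v: add FIRST(v) = { v }.
In <rest> -> <params> <stmts>: <stmts> is at the end, add FOLLOW(<rest>) = { $, r, t, v }.
In <params> -> r <stmts>: <stmts> is at the end, add FOLLOW(<params>) = { r, t, v }.
Union: FOLLOW(<stmts>) = { $, r, t, v }.

{ $, r, t, v }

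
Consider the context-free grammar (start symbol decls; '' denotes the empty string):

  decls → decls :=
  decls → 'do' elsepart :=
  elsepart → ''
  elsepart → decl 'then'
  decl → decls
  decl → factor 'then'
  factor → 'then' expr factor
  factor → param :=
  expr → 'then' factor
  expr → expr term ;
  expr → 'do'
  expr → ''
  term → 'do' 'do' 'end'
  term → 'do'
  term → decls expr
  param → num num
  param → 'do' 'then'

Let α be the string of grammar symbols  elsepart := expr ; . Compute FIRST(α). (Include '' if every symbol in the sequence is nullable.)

{ 'do', 'then', :=, num }

Add FIRST(elsepart)\{''} = { 'do', 'then', num }; elsepart is nullable, continue.
:= is a terminal; add {:=} and stop.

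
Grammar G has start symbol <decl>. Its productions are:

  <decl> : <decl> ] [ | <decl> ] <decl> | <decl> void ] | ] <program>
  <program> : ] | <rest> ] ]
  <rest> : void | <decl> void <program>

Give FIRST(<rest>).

<rest> : void contributes {void}.
From <rest> : <decl> void <program>: add FIRST(<decl>) = { ] }.
Union: FIRST(<rest>) = { ], void }.

{ ], void }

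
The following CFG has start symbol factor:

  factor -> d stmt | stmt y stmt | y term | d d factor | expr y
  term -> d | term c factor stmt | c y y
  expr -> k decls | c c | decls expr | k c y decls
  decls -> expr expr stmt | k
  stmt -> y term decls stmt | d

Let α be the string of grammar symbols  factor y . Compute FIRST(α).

Add FIRST(factor) = { c, d, k, y }; factor is not nullable, stop.

{ c, d, k, y }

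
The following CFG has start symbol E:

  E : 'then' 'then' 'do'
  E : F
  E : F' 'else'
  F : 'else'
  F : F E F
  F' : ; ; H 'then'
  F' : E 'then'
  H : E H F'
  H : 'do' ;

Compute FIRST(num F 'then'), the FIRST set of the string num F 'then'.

{ num }

num is a terminal; add {num} and stop.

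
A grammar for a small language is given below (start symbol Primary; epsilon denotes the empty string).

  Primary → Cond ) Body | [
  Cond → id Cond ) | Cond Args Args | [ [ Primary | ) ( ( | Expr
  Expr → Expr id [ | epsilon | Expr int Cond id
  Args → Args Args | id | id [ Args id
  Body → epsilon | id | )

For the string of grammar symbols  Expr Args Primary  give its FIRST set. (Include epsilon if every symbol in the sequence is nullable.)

Add FIRST(Expr)\{epsilon} = { id, int }; Expr is nullable, continue.
Add FIRST(Args) = { id }; Args is not nullable, stop.

{ id, int }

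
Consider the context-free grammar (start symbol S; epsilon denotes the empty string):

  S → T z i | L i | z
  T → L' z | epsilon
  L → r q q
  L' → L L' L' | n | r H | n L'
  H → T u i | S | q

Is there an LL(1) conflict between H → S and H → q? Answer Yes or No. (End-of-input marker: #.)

FIRST(S) = { n, r, z } and FIRST(q) = { q }.
The FIRST sets are disjoint and neither alternative is nullable — no conflict.

No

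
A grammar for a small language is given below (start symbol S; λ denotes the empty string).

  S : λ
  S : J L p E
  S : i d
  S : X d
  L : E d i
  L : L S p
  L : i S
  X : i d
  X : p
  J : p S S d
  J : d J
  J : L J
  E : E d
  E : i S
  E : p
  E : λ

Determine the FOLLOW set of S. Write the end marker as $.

{ $, d, i, p }

S is the start symbol, so $ ∈ FOLLOW(S).
In L : L S p: add FIRST(p) = { p }.
In L : i S: S is at the end, add FOLLOW(L) = { d, i, p }.
In J : p S S d: add FIRST(S d) = { d, i, p }.
In J : p S S d: add FIRST(d) = { d }.
In E : i S: S is at the end, add FOLLOW(E) = { $, d, i, p }.
Union: FOLLOW(S) = { $, d, i, p }.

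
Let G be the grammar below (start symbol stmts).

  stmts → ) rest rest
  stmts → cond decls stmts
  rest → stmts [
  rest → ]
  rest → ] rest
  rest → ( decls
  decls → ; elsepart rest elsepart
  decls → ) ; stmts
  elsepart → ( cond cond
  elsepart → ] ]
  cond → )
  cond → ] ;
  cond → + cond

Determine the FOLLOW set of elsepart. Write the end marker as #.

{ #, (, ), +, [, ] }

In decls → ; elsepart rest elsepart: add FIRST(rest elsepart) = { (, ), +, ] }.
In decls → ; elsepart rest elsepart: elsepart is at the end, add FOLLOW(decls) = { #, (, ), +, [, ] }.
Union: FOLLOW(elsepart) = { #, (, ), +, [, ] }.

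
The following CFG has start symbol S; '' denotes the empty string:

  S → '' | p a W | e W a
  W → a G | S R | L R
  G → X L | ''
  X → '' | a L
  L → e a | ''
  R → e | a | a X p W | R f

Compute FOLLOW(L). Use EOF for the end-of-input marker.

{ EOF, a, e, f, p }

In W → L R: add FIRST(R) = { a, e }.
In G → X L: L is at the end, add FOLLOW(G) = { EOF, a, e, f }.
In X → a L: L is at the end, add FOLLOW(X) = { EOF, a, e, f, p }.
Union: FOLLOW(L) = { EOF, a, e, f, p }.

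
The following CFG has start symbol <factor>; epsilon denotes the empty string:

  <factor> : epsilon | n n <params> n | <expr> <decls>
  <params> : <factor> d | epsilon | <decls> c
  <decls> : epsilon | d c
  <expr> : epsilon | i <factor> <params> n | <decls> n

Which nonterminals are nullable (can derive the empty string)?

{ <decls>, <expr>, <factor>, <params> }

Directly nullable (have an epsilon-production): <factor>, <params>, <decls>, <expr>.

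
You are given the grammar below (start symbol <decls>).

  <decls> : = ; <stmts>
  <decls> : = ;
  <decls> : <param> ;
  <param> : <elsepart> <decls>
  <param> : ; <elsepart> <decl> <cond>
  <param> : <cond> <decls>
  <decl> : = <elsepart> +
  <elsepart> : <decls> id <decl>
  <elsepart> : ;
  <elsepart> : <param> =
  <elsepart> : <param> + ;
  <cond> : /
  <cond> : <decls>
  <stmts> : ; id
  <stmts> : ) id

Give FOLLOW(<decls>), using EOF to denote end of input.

<decls> is the start symbol, so EOF ∈ FOLLOW(<decls>).
In <param> : <elsepart> <decls>: <decls> is at the end, add FOLLOW(<param>) = { +, ;, = }.
In <param> : <cond> <decls>: <decls> is at the end, add FOLLOW(<param>) = { +, ;, = }.
In <elsepart> : <decls> id <decl>: add FIRST(id <decl>) = { id }.
In <cond> : <decls>: <decls> is at the end, add FOLLOW(<cond>) = { +, /, ;, = }.
Union: FOLLOW(<decls>) = { EOF, +, /, ;, =, id }.

{ EOF, +, /, ;, =, id }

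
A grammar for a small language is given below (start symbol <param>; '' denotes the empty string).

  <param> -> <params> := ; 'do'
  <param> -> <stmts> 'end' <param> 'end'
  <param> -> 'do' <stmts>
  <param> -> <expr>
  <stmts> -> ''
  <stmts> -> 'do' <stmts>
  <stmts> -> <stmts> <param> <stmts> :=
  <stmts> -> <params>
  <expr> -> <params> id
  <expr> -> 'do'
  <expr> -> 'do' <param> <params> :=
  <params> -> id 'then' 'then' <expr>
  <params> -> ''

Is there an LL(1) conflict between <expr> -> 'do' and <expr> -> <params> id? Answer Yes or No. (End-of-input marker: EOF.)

FIRST('do') = { 'do' } and FIRST(<params> id) = { id }.
The FIRST sets are disjoint and neither alternative is nullable — no conflict.

No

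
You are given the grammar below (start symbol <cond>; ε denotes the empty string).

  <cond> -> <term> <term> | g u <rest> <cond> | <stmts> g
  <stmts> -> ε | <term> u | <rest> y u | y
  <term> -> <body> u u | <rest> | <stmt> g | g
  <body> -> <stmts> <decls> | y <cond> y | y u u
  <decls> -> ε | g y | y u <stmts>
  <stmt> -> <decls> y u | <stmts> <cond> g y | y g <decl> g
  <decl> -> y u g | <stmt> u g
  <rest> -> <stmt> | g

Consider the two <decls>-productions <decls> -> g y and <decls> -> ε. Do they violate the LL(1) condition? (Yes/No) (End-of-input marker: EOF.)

FIRST(g y) = { g } and FIRST(ε) = { ε }.
The second is nullable but FOLLOW(<decls>) = { u, y } is disjoint from FIRST of the first.

No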